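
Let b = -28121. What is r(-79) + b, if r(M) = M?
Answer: -28200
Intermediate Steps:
r(-79) + b = -79 - 28121 = -28200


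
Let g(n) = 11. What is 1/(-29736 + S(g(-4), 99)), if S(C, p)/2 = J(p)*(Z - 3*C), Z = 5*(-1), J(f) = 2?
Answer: -1/29888 ≈ -3.3458e-5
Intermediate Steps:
Z = -5
S(C, p) = -20 - 12*C (S(C, p) = 2*(2*(-5 - 3*C)) = 2*(-10 - 6*C) = -20 - 12*C)
1/(-29736 + S(g(-4), 99)) = 1/(-29736 + (-20 - 12*11)) = 1/(-29736 + (-20 - 132)) = 1/(-29736 - 152) = 1/(-29888) = -1/29888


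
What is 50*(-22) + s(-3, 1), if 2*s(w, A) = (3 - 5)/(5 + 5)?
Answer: -11001/10 ≈ -1100.1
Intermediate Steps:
s(w, A) = -⅒ (s(w, A) = ((3 - 5)/(5 + 5))/2 = (-2/10)/2 = (-2*⅒)/2 = (½)*(-⅕) = -⅒)
50*(-22) + s(-3, 1) = 50*(-22) - ⅒ = -1100 - ⅒ = -11001/10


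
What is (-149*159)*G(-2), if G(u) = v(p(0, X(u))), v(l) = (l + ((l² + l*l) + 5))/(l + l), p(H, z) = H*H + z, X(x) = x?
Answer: 260601/4 ≈ 65150.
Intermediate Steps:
p(H, z) = z + H² (p(H, z) = H² + z = z + H²)
v(l) = (5 + l + 2*l²)/(2*l) (v(l) = (l + ((l² + l²) + 5))/((2*l)) = (l + (2*l² + 5))*(1/(2*l)) = (l + (5 + 2*l²))*(1/(2*l)) = (5 + l + 2*l²)*(1/(2*l)) = (5 + l + 2*l²)/(2*l))
G(u) = ½ + u + 5/(2*u) (G(u) = ½ + (u + 0²) + 5/(2*(u + 0²)) = ½ + (u + 0) + 5/(2*(u + 0)) = ½ + u + 5/(2*u))
(-149*159)*G(-2) = (-149*159)*(½ - 2 + (5/2)/(-2)) = -23691*(½ - 2 + (5/2)*(-½)) = -23691*(½ - 2 - 5/4) = -23691*(-11/4) = 260601/4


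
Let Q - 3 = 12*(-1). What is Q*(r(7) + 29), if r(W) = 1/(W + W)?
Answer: -3663/14 ≈ -261.64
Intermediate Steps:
Q = -9 (Q = 3 + 12*(-1) = 3 - 12 = -9)
r(W) = 1/(2*W)
Q*(r(7) + 29) = -9*((1/2)/7 + 29) = -9*((1/2)*(1/7) + 29) = -9*(1/14 + 29) = -9*407/14 = -3663/14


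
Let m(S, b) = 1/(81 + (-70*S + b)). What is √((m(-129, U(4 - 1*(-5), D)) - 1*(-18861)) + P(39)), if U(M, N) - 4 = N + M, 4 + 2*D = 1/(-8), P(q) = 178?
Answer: √405562962035855/145951 ≈ 137.98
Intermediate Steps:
D = -33/16 (D = -2 + (½)/(-8) = -2 + (½)*(-⅛) = -2 - 1/16 = -33/16 ≈ -2.0625)
U(M, N) = 4 + M + N (U(M, N) = 4 + (N + M) = 4 + (M + N) = 4 + M + N)
m(S, b) = 1/(81 + b - 70*S) (m(S, b) = 1/(81 + (b - 70*S)) = 1/(81 + b - 70*S))
√((m(-129, U(4 - 1*(-5), D)) - 1*(-18861)) + P(39)) = √((1/(81 + (4 + (4 - 1*(-5)) - 33/16) - 70*(-129)) - 1*(-18861)) + 178) = √((1/(81 + (4 + (4 + 5) - 33/16) + 9030) + 18861) + 178) = √((1/(81 + (4 + 9 - 33/16) + 9030) + 18861) + 178) = √((1/(81 + 175/16 + 9030) + 18861) + 178) = √((1/(145951/16) + 18861) + 178) = √((16/145951 + 18861) + 178) = √(2752781827/145951 + 178) = √(2778761105/145951) = √405562962035855/145951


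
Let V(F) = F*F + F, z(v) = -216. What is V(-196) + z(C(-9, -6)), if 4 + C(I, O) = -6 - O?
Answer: 38004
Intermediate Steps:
C(I, O) = -10 - O (C(I, O) = -4 + (-6 - O) = -10 - O)
V(F) = F + F**2 (V(F) = F**2 + F = F + F**2)
V(-196) + z(C(-9, -6)) = -196*(1 - 196) - 216 = -196*(-195) - 216 = 38220 - 216 = 38004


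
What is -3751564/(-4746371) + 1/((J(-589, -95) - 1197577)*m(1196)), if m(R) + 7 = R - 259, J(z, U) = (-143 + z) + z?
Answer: 4182900591372589/5292085670216940 ≈ 0.79041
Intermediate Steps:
J(z, U) = -143 + 2*z
m(R) = -266 + R (m(R) = -7 + (R - 259) = -7 + (-259 + R) = -266 + R)
-3751564/(-4746371) + 1/((J(-589, -95) - 1197577)*m(1196)) = -3751564/(-4746371) + 1/(((-143 + 2*(-589)) - 1197577)*(-266 + 1196)) = -3751564*(-1/4746371) + 1/((-143 - 1178) - 1197577*930) = 3751564/4746371 + (1/930)/(-1321 - 1197577) = 3751564/4746371 + (1/930)/(-1198898) = 3751564/4746371 - 1/1198898*1/930 = 3751564/4746371 - 1/1114975140 = 4182900591372589/5292085670216940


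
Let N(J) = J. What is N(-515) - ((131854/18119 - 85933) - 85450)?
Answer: 3095825438/18119 ≈ 1.7086e+5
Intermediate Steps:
N(-515) - ((131854/18119 - 85933) - 85450) = -515 - ((131854/18119 - 85933) - 85450) = -515 - (-1556888173/18119 - 85450) = -515 - 1*(-3105156723/18119) = -515 + 3105156723/18119 = 3095825438/18119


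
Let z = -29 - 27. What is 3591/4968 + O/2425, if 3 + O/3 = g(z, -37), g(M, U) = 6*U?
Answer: 7933/17848 ≈ 0.44448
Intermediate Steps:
z = -56
O = -675 (O = -9 + 3*(6*(-37)) = -9 + 3*(-222) = -9 - 666 = -675)
3591/4968 + O/2425 = 3591/4968 - 675/2425 = 3591*(1/4968) - 675*1/2425 = 133/184 - 27/97 = 7933/17848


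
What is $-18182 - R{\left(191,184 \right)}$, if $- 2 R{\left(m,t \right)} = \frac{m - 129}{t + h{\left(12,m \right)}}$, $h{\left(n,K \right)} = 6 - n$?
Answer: $- \frac{3236365}{178} \approx -18182.0$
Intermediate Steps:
$R{\left(m,t \right)} = - \frac{-129 + m}{2 \left(-6 + t\right)}$ ($R{\left(m,t \right)} = - \frac{\left(m - 129\right) \frac{1}{t + \left(6 - 12\right)}}{2} = - \frac{\left(-129 + m\right) \frac{1}{t + \left(6 - 12\right)}}{2} = - \frac{\left(-129 + m\right) \frac{1}{t - 6}}{2} = - \frac{\left(-129 + m\right) \frac{1}{-6 + t}}{2} = - \frac{\frac{1}{-6 + t} \left(-129 + m\right)}{2} = - \frac{-129 + m}{2 \left(-6 + t\right)}$)
$-18182 - R{\left(191,184 \right)} = -18182 - \frac{129 - 191}{2 \left(-6 + 184\right)} = -18182 - \frac{129 - 191}{2 \cdot 178} = -18182 - \frac{1}{2} \cdot \frac{1}{178} \left(-62\right) = -18182 - - \frac{31}{178} = -18182 + \frac{31}{178} = - \frac{3236365}{178}$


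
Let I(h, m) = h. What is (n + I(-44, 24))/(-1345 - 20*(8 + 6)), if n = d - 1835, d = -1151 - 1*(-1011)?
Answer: 2019/1625 ≈ 1.2425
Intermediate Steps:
d = -140 (d = -1151 + 1011 = -140)
n = -1975 (n = -140 - 1835 = -1975)
(n + I(-44, 24))/(-1345 - 20*(8 + 6)) = (-1975 - 44)/(-1345 - 20*(8 + 6)) = -2019/(-1345 - 20*14) = -2019/(-1345 - 280) = -2019/(-1625) = -2019*(-1/1625) = 2019/1625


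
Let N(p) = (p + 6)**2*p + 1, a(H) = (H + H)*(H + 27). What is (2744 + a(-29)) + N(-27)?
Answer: -9046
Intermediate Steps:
a(H) = 2*H*(27 + H) (a(H) = (2*H)*(27 + H) = 2*H*(27 + H))
N(p) = 1 + p*(6 + p)**2 (N(p) = (6 + p)**2*p + 1 = p*(6 + p)**2 + 1 = 1 + p*(6 + p)**2)
(2744 + a(-29)) + N(-27) = (2744 + 2*(-29)*(27 - 29)) + (1 - 27*(6 - 27)**2) = (2744 + 2*(-29)*(-2)) + (1 - 27*(-21)**2) = (2744 + 116) + (1 - 27*441) = 2860 + (1 - 11907) = 2860 - 11906 = -9046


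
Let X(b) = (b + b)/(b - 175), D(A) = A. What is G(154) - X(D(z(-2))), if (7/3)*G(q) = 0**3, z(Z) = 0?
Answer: 0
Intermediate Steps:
G(q) = 0 (G(q) = (3/7)*0**3 = (3/7)*0 = 0)
X(b) = 2*b/(-175 + b) (X(b) = (2*b)/(-175 + b) = 2*b/(-175 + b))
G(154) - X(D(z(-2))) = 0 - 2*0/(-175 + 0) = 0 - 2*0/(-175) = 0 - 2*0*(-1)/175 = 0 - 1*0 = 0 + 0 = 0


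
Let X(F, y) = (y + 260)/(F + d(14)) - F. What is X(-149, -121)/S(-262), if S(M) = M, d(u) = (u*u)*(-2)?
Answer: -40235/70871 ≈ -0.56772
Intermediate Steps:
d(u) = -2*u² (d(u) = u²*(-2) = -2*u²)
X(F, y) = -F + (260 + y)/(-392 + F) (X(F, y) = (y + 260)/(F - 2*14²) - F = (260 + y)/(F - 2*196) - F = (260 + y)/(F - 392) - F = (260 + y)/(-392 + F) - F = -F + (260 + y)/(-392 + F))
X(-149, -121)/S(-262) = ((260 - 121 - 1*(-149)² + 392*(-149))/(-392 - 149))/(-262) = ((260 - 121 - 1*22201 - 58408)/(-541))*(-1/262) = -(260 - 121 - 22201 - 58408)/541*(-1/262) = -1/541*(-80470)*(-1/262) = (80470/541)*(-1/262) = -40235/70871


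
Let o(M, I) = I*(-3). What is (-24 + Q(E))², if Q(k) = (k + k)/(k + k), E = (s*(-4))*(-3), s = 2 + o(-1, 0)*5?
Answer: 529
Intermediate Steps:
o(M, I) = -3*I
s = 2 (s = 2 - 3*0*5 = 2 + 0*5 = 2 + 0 = 2)
E = 24 (E = (2*(-4))*(-3) = -8*(-3) = 24)
Q(k) = 1 (Q(k) = (2*k)/((2*k)) = (2*k)*(1/(2*k)) = 1)
(-24 + Q(E))² = (-24 + 1)² = (-23)² = 529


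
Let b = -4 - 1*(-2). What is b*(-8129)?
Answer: 16258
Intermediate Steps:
b = -2 (b = -4 + 2 = -2)
b*(-8129) = -2*(-8129) = 16258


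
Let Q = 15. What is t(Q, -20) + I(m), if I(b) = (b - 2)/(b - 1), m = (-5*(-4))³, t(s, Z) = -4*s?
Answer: -471942/7999 ≈ -59.000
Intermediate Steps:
m = 8000 (m = 20³ = 8000)
I(b) = (-2 + b)/(-1 + b)
t(Q, -20) + I(m) = -4*15 + (-2 + 8000)/(-1 + 8000) = -60 + 7998/7999 = -471942/7999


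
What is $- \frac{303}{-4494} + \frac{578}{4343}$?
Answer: $\frac{1304487}{6505814} \approx 0.20051$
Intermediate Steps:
$- \frac{303}{-4494} + \frac{578}{4343} = \left(-303\right) \left(- \frac{1}{4494}\right) + 578 \cdot \frac{1}{4343} = \frac{101}{1498} + \frac{578}{4343} = \frac{1304487}{6505814}$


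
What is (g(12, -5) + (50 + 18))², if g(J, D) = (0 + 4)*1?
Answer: 5184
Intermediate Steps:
g(J, D) = 4 (g(J, D) = 4*1 = 4)
(g(12, -5) + (50 + 18))² = (4 + (50 + 18))² = (4 + 68)² = 72² = 5184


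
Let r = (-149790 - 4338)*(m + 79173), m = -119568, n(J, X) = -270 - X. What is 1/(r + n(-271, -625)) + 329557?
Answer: 2051822183544656/6226000915 ≈ 3.2956e+5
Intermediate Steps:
r = 6226000560 (r = (-149790 - 4338)*(-119568 + 79173) = -154128*(-40395) = 6226000560)
1/(r + n(-271, -625)) + 329557 = 1/(6226000560 + (-270 - 1*(-625))) + 329557 = 1/(6226000560 + (-270 + 625)) + 329557 = 1/(6226000560 + 355) + 329557 = 1/6226000915 + 329557 = 2051822183544656/6226000915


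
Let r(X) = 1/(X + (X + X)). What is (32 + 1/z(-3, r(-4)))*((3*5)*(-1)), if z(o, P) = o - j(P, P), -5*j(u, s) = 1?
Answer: -6645/14 ≈ -474.64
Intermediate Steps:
j(u, s) = -⅕ (j(u, s) = -⅕*1 = -⅕)
r(X) = 1/(3*X) (r(X) = 1/(X + 2*X) = 1/(3*X))
z(o, P) = ⅕ + o (z(o, P) = o - 1*(-⅕) = o + ⅕ = ⅕ + o)
(32 + 1/z(-3, r(-4)))*((3*5)*(-1)) = (32 + 1/(⅕ - 3))*((3*5)*(-1)) = (32 + 1/(-14/5))*(15*(-1)) = (32 - 5/14)*(-15) = (443/14)*(-15) = -6645/14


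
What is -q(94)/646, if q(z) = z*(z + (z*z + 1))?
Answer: -419757/323 ≈ -1299.6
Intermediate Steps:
q(z) = z*(1 + z + z²) (q(z) = z*(z + (z² + 1)) = z*(z + (1 + z²)) = z*(1 + z + z²))
-q(94)/646 = -94*(1 + 94 + 94²)/646 = -94*(1 + 94 + 8836)/646 = -94*8931/646 = -839514/646 = -1*419757/323 = -419757/323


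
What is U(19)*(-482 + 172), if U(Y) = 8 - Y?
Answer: 3410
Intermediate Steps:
U(19)*(-482 + 172) = (8 - 1*19)*(-482 + 172) = (8 - 19)*(-310) = -11*(-310) = 3410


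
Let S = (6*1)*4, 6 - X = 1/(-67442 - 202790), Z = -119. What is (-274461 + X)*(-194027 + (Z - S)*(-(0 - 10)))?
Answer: 14496366195271463/270232 ≈ 5.3644e+10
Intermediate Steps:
X = 1621393/270232 (X = 6 - 1/(-67442 - 202790) = 6 - 1/(-270232) = 6 - 1*(-1/270232) = 6 + 1/270232 = 1621393/270232 ≈ 6.0000)
S = 24 (S = 6*4 = 24)
(-274461 + X)*(-194027 + (Z - S)*(-(0 - 10))) = (-274461 + 1621393/270232)*(-194027 + (-119 - 1*24)*(-(0 - 10))) = -74166523559*(-194027 + (-119 - 24)*(-1*(-10)))/270232 = -74166523559*(-194027 - 143*10)/270232 = -74166523559*(-194027 - 1430)/270232 = -74166523559/270232*(-195457) = 14496366195271463/270232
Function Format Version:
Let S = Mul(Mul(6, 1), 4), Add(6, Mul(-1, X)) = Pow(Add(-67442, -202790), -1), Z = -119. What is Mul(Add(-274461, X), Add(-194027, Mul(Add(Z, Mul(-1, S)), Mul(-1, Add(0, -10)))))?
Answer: Rational(14496366195271463, 270232) ≈ 5.3644e+10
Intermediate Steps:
X = Rational(1621393, 270232) (X = Add(6, Mul(-1, Pow(Add(-67442, -202790), -1))) = Add(6, Mul(-1, Pow(-270232, -1))) = Add(6, Mul(-1, Rational(-1, 270232))) = Add(6, Rational(1, 270232)) = Rational(1621393, 270232) ≈ 6.0000)
S = 24 (S = Mul(6, 4) = 24)
Mul(Add(-274461, X), Add(-194027, Mul(Add(Z, Mul(-1, S)), Mul(-1, Add(0, -10))))) = Mul(Add(-274461, Rational(1621393, 270232)), Add(-194027, Mul(Add(-119, Mul(-1, 24)), Mul(-1, Add(0, -10))))) = Mul(Rational(-74166523559, 270232), Add(-194027, Mul(Add(-119, -24), Mul(-1, -10)))) = Mul(Rational(-74166523559, 270232), Add(-194027, Mul(-143, 10))) = Mul(Rational(-74166523559, 270232), Add(-194027, -1430)) = Mul(Rational(-74166523559, 270232), -195457) = Rational(14496366195271463, 270232)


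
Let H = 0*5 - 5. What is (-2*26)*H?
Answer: 260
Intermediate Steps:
H = -5 (H = 0 - 5 = -5)
(-2*26)*H = -2*26*(-5) = -52*(-5) = 260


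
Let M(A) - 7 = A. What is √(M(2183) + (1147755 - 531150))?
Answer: 3*√68755 ≈ 786.63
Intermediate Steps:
M(A) = 7 + A
√(M(2183) + (1147755 - 531150)) = √((7 + 2183) + (1147755 - 531150)) = √(2190 + 616605) = √618795 = 3*√68755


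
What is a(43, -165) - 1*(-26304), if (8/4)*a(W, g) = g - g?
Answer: 26304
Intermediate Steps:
a(W, g) = 0 (a(W, g) = (g - g)/2 = (½)*0 = 0)
a(43, -165) - 1*(-26304) = 0 - 1*(-26304) = 0 + 26304 = 26304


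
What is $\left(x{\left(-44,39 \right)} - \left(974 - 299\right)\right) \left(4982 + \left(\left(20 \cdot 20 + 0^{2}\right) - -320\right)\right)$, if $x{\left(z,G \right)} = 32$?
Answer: $-3666386$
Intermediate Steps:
$\left(x{\left(-44,39 \right)} - \left(974 - 299\right)\right) \left(4982 + \left(\left(20 \cdot 20 + 0^{2}\right) - -320\right)\right) = \left(32 - \left(974 - 299\right)\right) \left(4982 + \left(\left(20 \cdot 20 + 0^{2}\right) - -320\right)\right) = \left(32 - 675\right) \left(4982 + \left(\left(400 + 0\right) + 320\right)\right) = \left(32 + \left(-974 + 299\right)\right) \left(4982 + \left(400 + 320\right)\right) = \left(32 - 675\right) \left(4982 + 720\right) = \left(-643\right) 5702 = -3666386$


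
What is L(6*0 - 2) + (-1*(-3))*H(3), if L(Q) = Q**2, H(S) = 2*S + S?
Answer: 31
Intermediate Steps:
H(S) = 3*S
L(6*0 - 2) + (-1*(-3))*H(3) = (6*0 - 2)**2 + (-1*(-3))*(3*3) = (0 - 2)**2 + 3*9 = (-2)**2 + 27 = 4 + 27 = 31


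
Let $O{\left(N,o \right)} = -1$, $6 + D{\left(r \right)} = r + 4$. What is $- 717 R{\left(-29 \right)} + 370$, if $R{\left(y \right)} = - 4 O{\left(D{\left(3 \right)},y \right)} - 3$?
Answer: $-347$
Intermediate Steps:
$D{\left(r \right)} = -2 + r$ ($D{\left(r \right)} = -6 + \left(r + 4\right) = -6 + \left(4 + r\right) = -2 + r$)
$R{\left(y \right)} = 1$ ($R{\left(y \right)} = \left(-4\right) \left(-1\right) - 3 = 4 - 3 = 1$)
$- 717 R{\left(-29 \right)} + 370 = \left(-717\right) 1 + 370 = -717 + 370 = -347$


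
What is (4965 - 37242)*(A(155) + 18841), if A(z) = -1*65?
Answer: -606032952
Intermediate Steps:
A(z) = -65
(4965 - 37242)*(A(155) + 18841) = (4965 - 37242)*(-65 + 18841) = -32277*18776 = -606032952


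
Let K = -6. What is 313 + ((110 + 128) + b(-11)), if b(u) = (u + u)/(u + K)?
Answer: 9389/17 ≈ 552.29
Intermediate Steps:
b(u) = 2*u/(-6 + u) (b(u) = (u + u)/(u - 6) = (2*u)/(-6 + u) = 2*u/(-6 + u))
313 + ((110 + 128) + b(-11)) = 313 + ((110 + 128) + 2*(-11)/(-6 - 11)) = 313 + (238 + 2*(-11)/(-17)) = 313 + (238 + 2*(-11)*(-1/17)) = 313 + (238 + 22/17) = 313 + 4068/17 = 9389/17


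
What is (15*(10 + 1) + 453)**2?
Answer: 381924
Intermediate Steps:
(15*(10 + 1) + 453)**2 = (15*11 + 453)**2 = (165 + 453)**2 = 618**2 = 381924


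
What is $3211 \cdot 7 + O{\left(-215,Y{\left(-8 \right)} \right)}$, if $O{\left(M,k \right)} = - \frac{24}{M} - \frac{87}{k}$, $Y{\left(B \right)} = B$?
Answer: $\frac{38679337}{1720} \approx 22488.0$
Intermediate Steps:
$O{\left(M,k \right)} = - \frac{87}{k} - \frac{24}{M}$
$3211 \cdot 7 + O{\left(-215,Y{\left(-8 \right)} \right)} = 3211 \cdot 7 - \left(- \frac{87}{8} - \frac{24}{215}\right) = 22477 - - \frac{18897}{1720} = 22477 + \left(\frac{87}{8} + \frac{24}{215}\right) = 22477 + \frac{18897}{1720} = \frac{38679337}{1720}$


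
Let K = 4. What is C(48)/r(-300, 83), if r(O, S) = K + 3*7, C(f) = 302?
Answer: 302/25 ≈ 12.080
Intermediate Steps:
r(O, S) = 25 (r(O, S) = 4 + 3*7 = 4 + 21 = 25)
C(48)/r(-300, 83) = 302/25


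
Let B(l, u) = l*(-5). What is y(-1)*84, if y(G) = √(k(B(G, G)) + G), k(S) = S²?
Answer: 168*√6 ≈ 411.51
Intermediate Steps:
B(l, u) = -5*l
y(G) = √(G + 25*G²) (y(G) = √((-5*G)² + G) = √(25*G² + G) = √(G + 25*G²))
y(-1)*84 = √(-(1 + 25*(-1)))*84 = √(-(1 - 25))*84 = √(-1*(-24))*84 = √24*84 = (2*√6)*84 = 168*√6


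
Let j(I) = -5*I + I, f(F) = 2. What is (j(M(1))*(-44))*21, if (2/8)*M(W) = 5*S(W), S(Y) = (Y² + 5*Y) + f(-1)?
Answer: 591360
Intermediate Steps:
S(Y) = 2 + Y² + 5*Y (S(Y) = (Y² + 5*Y) + 2 = 2 + Y² + 5*Y)
M(W) = 40 + 20*W² + 100*W (M(W) = 4*(5*(2 + W² + 5*W)) = 4*(10 + 5*W² + 25*W) = 40 + 20*W² + 100*W)
j(I) = -4*I
(j(M(1))*(-44))*21 = (-4*(40 + 20*1² + 100*1)*(-44))*21 = (-4*(40 + 20*1 + 100)*(-44))*21 = (-4*(40 + 20 + 100)*(-44))*21 = (-4*160*(-44))*21 = -640*(-44)*21 = 28160*21 = 591360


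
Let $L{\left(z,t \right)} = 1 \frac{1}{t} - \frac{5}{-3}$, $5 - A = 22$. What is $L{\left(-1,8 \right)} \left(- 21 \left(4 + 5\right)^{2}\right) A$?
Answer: $\frac{414477}{8} \approx 51810.0$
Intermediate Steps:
$A = -17$ ($A = 5 - 22 = -17$)
$L{\left(z,t \right)} = \frac{5}{3} + \frac{1}{t}$ ($L{\left(z,t \right)} = \frac{1}{t} - - \frac{5}{3} = \frac{1}{t} + \frac{5}{3} = \frac{5}{3} + \frac{1}{t}$)
$L{\left(-1,8 \right)} \left(- 21 \left(4 + 5\right)^{2}\right) A = \left(\frac{5}{3} + \frac{1}{8}\right) \left(- 21 \left(4 + 5\right)^{2}\right) \left(-17\right) = \left(\frac{5}{3} + \frac{1}{8}\right) \left(- 21 \cdot 9^{2}\right) \left(-17\right) = \frac{43 \left(\left(-21\right) 81\right)}{24} \left(-17\right) = \frac{43}{24} \left(-1701\right) \left(-17\right) = \left(- \frac{24381}{8}\right) \left(-17\right) = \frac{414477}{8}$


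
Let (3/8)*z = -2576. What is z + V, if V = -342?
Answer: -21634/3 ≈ -7211.3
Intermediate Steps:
z = -20608/3 (z = (8/3)*(-2576) = -20608/3 ≈ -6869.3)
z + V = -20608/3 - 342 = -21634/3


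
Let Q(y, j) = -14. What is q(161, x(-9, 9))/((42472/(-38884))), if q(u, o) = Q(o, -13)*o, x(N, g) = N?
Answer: -612423/5309 ≈ -115.36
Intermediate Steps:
q(u, o) = -14*o
q(161, x(-9, 9))/((42472/(-38884))) = (-14*(-9))/((42472/(-38884))) = 126/((42472*(-1/38884))) = 126/(-10618/9721) = 126*(-9721/10618) = -612423/5309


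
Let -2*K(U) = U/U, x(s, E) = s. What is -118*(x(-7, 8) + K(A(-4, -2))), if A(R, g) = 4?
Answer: 885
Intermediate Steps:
K(U) = -½ (K(U) = -U/(2*U) = -½*1 = -½)
-118*(x(-7, 8) + K(A(-4, -2))) = -118*(-7 - ½) = -118*(-15/2) = 885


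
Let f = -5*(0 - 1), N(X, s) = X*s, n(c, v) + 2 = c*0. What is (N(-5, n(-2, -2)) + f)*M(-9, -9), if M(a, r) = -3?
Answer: -45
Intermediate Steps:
n(c, v) = -2 (n(c, v) = -2 + c*0 = -2 + 0 = -2)
f = 5 (f = -5*(-1) = 5)
(N(-5, n(-2, -2)) + f)*M(-9, -9) = (-5*(-2) + 5)*(-3) = (10 + 5)*(-3) = 15*(-3) = -45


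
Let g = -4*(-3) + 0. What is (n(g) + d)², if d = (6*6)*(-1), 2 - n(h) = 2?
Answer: 1296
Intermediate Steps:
g = 12 (g = 12 + 0 = 12)
n(h) = 0 (n(h) = 2 - 1*2 = 2 - 2 = 0)
d = -36 (d = 36*(-1) = -36)
(n(g) + d)² = (0 - 36)² = (-36)² = 1296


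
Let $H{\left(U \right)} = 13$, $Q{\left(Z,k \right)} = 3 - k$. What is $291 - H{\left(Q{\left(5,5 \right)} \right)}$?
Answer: $278$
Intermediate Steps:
$291 - H{\left(Q{\left(5,5 \right)} \right)} = 291 - 13 = 278$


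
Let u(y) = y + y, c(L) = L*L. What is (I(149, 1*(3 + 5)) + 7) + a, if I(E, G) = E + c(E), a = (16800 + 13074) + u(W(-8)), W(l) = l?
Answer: 52215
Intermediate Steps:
c(L) = L²
u(y) = 2*y
a = 29858 (a = (16800 + 13074) + 2*(-8) = 29874 - 16 = 29858)
I(E, G) = E + E²
(I(149, 1*(3 + 5)) + 7) + a = (149*(1 + 149) + 7) + 29858 = (149*150 + 7) + 29858 = (22350 + 7) + 29858 = 22357 + 29858 = 52215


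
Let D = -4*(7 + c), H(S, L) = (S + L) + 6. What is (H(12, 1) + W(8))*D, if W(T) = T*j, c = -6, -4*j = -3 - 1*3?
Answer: -124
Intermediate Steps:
j = 3/2 (j = -(-3 - 1*3)/4 = -(-3 - 3)/4 = -¼*(-6) = 3/2 ≈ 1.5000)
H(S, L) = 6 + L + S (H(S, L) = (L + S) + 6 = 6 + L + S)
W(T) = 3*T/2 (W(T) = T*(3/2) = 3*T/2)
D = -4 (D = -4*(7 - 6) = -4*1 = -4)
(H(12, 1) + W(8))*D = ((6 + 1 + 12) + (3/2)*8)*(-4) = (19 + 12)*(-4) = 31*(-4) = -124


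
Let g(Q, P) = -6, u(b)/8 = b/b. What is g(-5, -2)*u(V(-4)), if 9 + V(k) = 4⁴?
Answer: -48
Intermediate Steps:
V(k) = 247 (V(k) = -9 + 4⁴ = -9 + 256 = 247)
u(b) = 8 (u(b) = 8*(b/b) = 8*1 = 8)
g(-5, -2)*u(V(-4)) = -6*8 = -48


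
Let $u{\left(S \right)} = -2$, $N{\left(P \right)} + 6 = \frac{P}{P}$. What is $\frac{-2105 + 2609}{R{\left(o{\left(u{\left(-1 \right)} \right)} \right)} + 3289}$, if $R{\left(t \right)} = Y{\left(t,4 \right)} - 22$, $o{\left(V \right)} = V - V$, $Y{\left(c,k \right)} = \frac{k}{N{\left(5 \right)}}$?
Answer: $\frac{360}{2333} \approx 0.15431$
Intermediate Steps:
$N{\left(P \right)} = -5$ ($N{\left(P \right)} = -6 + \frac{P}{P} = -6 + 1 = -5$)
$Y{\left(c,k \right)} = - \frac{k}{5}$ ($Y{\left(c,k \right)} = \frac{k}{-5} = k \left(- \frac{1}{5}\right) = - \frac{k}{5}$)
$o{\left(V \right)} = 0$
$R{\left(t \right)} = - \frac{114}{5}$ ($R{\left(t \right)} = \left(- \frac{1}{5}\right) 4 - 22 = - \frac{4}{5} - 22 = - \frac{114}{5}$)
$\frac{-2105 + 2609}{R{\left(o{\left(u{\left(-1 \right)} \right)} \right)} + 3289} = \frac{-2105 + 2609}{- \frac{114}{5} + 3289} = \frac{504}{\frac{16331}{5}} = 504 \cdot \frac{5}{16331} = \frac{360}{2333}$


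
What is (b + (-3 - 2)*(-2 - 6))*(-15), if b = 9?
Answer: -735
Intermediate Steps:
(b + (-3 - 2)*(-2 - 6))*(-15) = (9 + (-3 - 2)*(-2 - 6))*(-15) = (9 - 5*(-8))*(-15) = (9 + 40)*(-15) = 49*(-15) = -735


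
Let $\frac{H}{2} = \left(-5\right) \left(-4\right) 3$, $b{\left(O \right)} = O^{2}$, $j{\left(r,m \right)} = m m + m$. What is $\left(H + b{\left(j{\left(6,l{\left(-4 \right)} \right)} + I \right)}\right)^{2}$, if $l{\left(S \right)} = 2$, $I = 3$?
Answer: $40401$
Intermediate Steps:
$j{\left(r,m \right)} = m + m^{2}$ ($j{\left(r,m \right)} = m^{2} + m = m + m^{2}$)
$H = 120$ ($H = 2 \left(-5\right) \left(-4\right) 3 = 2 \cdot 20 \cdot 3 = 2 \cdot 60 = 120$)
$\left(H + b{\left(j{\left(6,l{\left(-4 \right)} \right)} + I \right)}\right)^{2} = \left(120 + \left(2 \left(1 + 2\right) + 3\right)^{2}\right)^{2} = \left(120 + \left(2 \cdot 3 + 3\right)^{2}\right)^{2} = \left(120 + \left(6 + 3\right)^{2}\right)^{2} = \left(120 + 9^{2}\right)^{2} = \left(120 + 81\right)^{2} = 201^{2} = 40401$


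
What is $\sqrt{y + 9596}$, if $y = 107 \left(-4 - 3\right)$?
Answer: $3 \sqrt{983} \approx 94.058$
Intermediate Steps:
$y = -749$ ($y = 107 \left(-7\right) = -749$)
$\sqrt{y + 9596} = \sqrt{-749 + 9596} = \sqrt{8847} = 3 \sqrt{983}$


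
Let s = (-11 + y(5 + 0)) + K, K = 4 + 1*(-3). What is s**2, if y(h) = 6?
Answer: 16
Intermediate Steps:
K = 1 (K = 4 - 3 = 1)
s = -4 (s = (-11 + 6) + 1 = -5 + 1 = -4)
s**2 = (-4)**2 = 16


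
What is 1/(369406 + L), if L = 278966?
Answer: 1/648372 ≈ 1.5423e-6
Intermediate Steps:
1/(369406 + L) = 1/(369406 + 278966) = 1/648372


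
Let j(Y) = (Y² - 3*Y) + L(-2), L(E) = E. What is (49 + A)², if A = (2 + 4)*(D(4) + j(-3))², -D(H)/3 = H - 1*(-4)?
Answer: 187489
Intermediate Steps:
j(Y) = -2 + Y² - 3*Y (j(Y) = (Y² - 3*Y) - 2 = -2 + Y² - 3*Y)
D(H) = -12 - 3*H (D(H) = -3*(H - 1*(-4)) = -3*(H + 4) = -3*(4 + H) = -12 - 3*H)
A = 384 (A = (2 + 4)*((-12 - 3*4) + (-2 + (-3)² - 3*(-3)))² = 6*((-12 - 12) + (-2 + 9 + 9))² = 6*(-24 + 16)² = 6*(-8)² = 6*64 = 384)
(49 + A)² = (49 + 384)² = 433² = 187489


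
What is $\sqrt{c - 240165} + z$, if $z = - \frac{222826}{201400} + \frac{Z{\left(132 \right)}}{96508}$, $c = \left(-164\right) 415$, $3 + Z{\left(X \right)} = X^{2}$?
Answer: $- \frac{562371944}{607397225} + 5 i \sqrt{12329} \approx -0.92587 + 555.18 i$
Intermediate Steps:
$Z{\left(X \right)} = -3 + X^{2}$
$c = -68060$
$z = - \frac{562371944}{607397225}$ ($z = - \frac{222826}{201400} + \frac{-3 + 132^{2}}{96508} = \left(-222826\right) \frac{1}{201400} + \left(-3 + 17424\right) \frac{1}{96508} = - \frac{111413}{100700} + 17421 \cdot \frac{1}{96508} = - \frac{111413}{100700} + \frac{17421}{96508} = - \frac{562371944}{607397225} \approx -0.92587$)
$\sqrt{c - 240165} + z = \sqrt{-68060 - 240165} - \frac{562371944}{607397225} = \sqrt{-308225} - \frac{562371944}{607397225} = 5 i \sqrt{12329} - \frac{562371944}{607397225} = - \frac{562371944}{607397225} + 5 i \sqrt{12329}$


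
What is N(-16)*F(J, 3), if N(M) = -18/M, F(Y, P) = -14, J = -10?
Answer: -63/4 ≈ -15.750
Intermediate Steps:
N(-16)*F(J, 3) = -18/(-16)*(-14) = -18*(-1/16)*(-14) = (9/8)*(-14) = -63/4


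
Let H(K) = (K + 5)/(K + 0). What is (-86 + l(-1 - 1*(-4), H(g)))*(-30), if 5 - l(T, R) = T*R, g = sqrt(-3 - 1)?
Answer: 2520 - 225*I ≈ 2520.0 - 225.0*I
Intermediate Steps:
g = 2*I (g = sqrt(-4) = 2*I ≈ 2.0*I)
H(K) = (5 + K)/K
l(T, R) = 5 - R*T (l(T, R) = 5 - T*R = 5 - R*T)
(-86 + l(-1 - 1*(-4), H(g)))*(-30) = (-86 + (5 - (5 + 2*I)/((2*I))*(-1 - 1*(-4))))*(-30) = (-86 + (5 - (-I/2)*(5 + 2*I)*(-1 + 4)))*(-30) = (-86 + (5 - 1*(-I*(5 + 2*I)/2)*3))*(-30) = (-86 + (5 + 3*I*(5 + 2*I)/2))*(-30) = (-81 + 3*I*(5 + 2*I)/2)*(-30) = 2430 - 45*I*(5 + 2*I)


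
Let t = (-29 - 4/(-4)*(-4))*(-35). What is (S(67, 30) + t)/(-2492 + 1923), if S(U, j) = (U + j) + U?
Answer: -1319/569 ≈ -2.3181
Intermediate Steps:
S(U, j) = j + 2*U
t = 1155 (t = (-29 - 4*(-1)/4*(-4))*(-35) = (-29 - 4*(-¼)*(-4))*(-35) = (-29 + 1*(-4))*(-35) = (-29 - 4)*(-35) = -33*(-35) = 1155)
(S(67, 30) + t)/(-2492 + 1923) = ((30 + 2*67) + 1155)/(-2492 + 1923) = ((30 + 134) + 1155)/(-569) = (164 + 1155)*(-1/569) = 1319*(-1/569) = -1319/569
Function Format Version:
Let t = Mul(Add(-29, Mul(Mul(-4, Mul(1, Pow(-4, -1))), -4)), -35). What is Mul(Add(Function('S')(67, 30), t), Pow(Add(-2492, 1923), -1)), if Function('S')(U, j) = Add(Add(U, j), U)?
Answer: Rational(-1319, 569) ≈ -2.3181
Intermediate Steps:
Function('S')(U, j) = Add(j, Mul(2, U))
t = 1155 (t = Mul(Add(-29, Mul(Mul(-4, Mul(1, Rational(-1, 4))), -4)), -35) = Mul(Add(-29, Mul(Mul(-4, Rational(-1, 4)), -4)), -35) = Mul(Add(-29, Mul(1, -4)), -35) = Mul(Add(-29, -4), -35) = Mul(-33, -35) = 1155)
Mul(Add(Function('S')(67, 30), t), Pow(Add(-2492, 1923), -1)) = Mul(Add(Add(30, Mul(2, 67)), 1155), Pow(Add(-2492, 1923), -1)) = Mul(Add(Add(30, 134), 1155), Pow(-569, -1)) = Mul(Add(164, 1155), Rational(-1, 569)) = Mul(1319, Rational(-1, 569)) = Rational(-1319, 569)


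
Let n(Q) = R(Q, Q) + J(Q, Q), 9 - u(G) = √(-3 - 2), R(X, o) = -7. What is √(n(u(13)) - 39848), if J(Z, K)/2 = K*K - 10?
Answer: √(-39723 - 36*I*√5) ≈ 0.202 - 199.31*I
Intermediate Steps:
J(Z, K) = -20 + 2*K² (J(Z, K) = 2*(K*K - 10) = 2*(K² - 10) = 2*(-10 + K²) = -20 + 2*K²)
u(G) = 9 - I*√5 (u(G) = 9 - √(-3 - 2) = 9 - √(-5) = 9 - I*√5)
n(Q) = -27 + 2*Q² (n(Q) = -7 + (-20 + 2*Q²) = -27 + 2*Q²)
√(n(u(13)) - 39848) = √((-27 + 2*(9 - I*√5)²) - 39848) = √(-39875 + 2*(9 - I*√5)²)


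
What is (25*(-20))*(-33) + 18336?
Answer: 34836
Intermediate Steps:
(25*(-20))*(-33) + 18336 = -500*(-33) + 18336 = 16500 + 18336 = 34836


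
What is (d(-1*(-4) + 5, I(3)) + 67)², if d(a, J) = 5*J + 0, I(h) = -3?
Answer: 2704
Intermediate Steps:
d(a, J) = 5*J
(d(-1*(-4) + 5, I(3)) + 67)² = (5*(-3) + 67)² = (-15 + 67)² = 52² = 2704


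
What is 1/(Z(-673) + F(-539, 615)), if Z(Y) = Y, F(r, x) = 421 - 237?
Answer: -1/489 ≈ -0.0020450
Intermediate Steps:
F(r, x) = 184
1/(Z(-673) + F(-539, 615)) = 1/(-673 + 184) = 1/(-489) = -1/489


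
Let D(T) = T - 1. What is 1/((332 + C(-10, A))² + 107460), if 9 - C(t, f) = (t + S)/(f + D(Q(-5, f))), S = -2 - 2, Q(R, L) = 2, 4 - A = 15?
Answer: 25/5569704 ≈ 4.4886e-6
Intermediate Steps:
A = -11 (A = 4 - 1*15 = 4 - 15 = -11)
D(T) = -1 + T
S = -4
C(t, f) = 9 - (-4 + t)/(1 + f) (C(t, f) = 9 - (t - 4)/(f + (-1 + 2)) = 9 - (-4 + t)/(f + 1) = 9 - (-4 + t)/(1 + f))
1/((332 + C(-10, A))² + 107460) = 1/((332 + (13 - 1*(-10) + 9*(-11))/(1 - 11))² + 107460) = 1/((332 + (13 + 10 - 99)/(-10))² + 107460) = 1/((332 - ⅒*(-76))² + 107460) = 1/((332 + 38/5)² + 107460) = 1/((1698/5)² + 107460) = 1/(2883204/25 + 107460) = 1/(5569704/25) = 25/5569704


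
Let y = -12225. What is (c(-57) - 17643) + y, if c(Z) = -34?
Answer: -29902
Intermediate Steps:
(c(-57) - 17643) + y = (-34 - 17643) - 12225 = -17677 - 12225 = -29902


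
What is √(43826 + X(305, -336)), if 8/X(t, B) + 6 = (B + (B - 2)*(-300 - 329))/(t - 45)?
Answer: 3*√54048449117906/105353 ≈ 209.35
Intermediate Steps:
X(t, B) = 8/(-6 + (1258 - 628*B)/(-45 + t)) (X(t, B) = 8/(-6 + (B + (B - 2)*(-300 - 329))/(t - 45)) = 8/(-6 + (B + (-2 + B)*(-629))/(-45 + t)) = 8/(-6 + (B + (1258 - 629*B))/(-45 + t)) = 8/(-6 + (1258 - 628*B)/(-45 + t)))
√(43826 + X(305, -336)) = √(43826 + 4*(45 - 1*305)/(-764 + 3*305 + 314*(-336))) = √(43826 + 4*(45 - 305)/(-764 + 915 - 105504)) = √(43826 + 4*(-260)/(-105353)) = √(43826 + 4*(-1/105353)*(-260)) = √(43826 + 1040/105353) = √(4617201618/105353) = 3*√54048449117906/105353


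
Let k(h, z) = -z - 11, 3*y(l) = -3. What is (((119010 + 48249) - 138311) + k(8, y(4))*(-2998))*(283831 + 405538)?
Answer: 40623136432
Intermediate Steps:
y(l) = -1 (y(l) = (1/3)*(-3) = -1)
k(h, z) = -11 - z
(((119010 + 48249) - 138311) + k(8, y(4))*(-2998))*(283831 + 405538) = (((119010 + 48249) - 138311) + (-11 - 1*(-1))*(-2998))*(283831 + 405538) = ((167259 - 138311) + (-11 + 1)*(-2998))*689369 = (28948 - 10*(-2998))*689369 = (28948 + 29980)*689369 = 58928*689369 = 40623136432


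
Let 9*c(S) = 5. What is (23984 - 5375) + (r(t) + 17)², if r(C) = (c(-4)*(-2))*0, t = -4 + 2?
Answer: 18898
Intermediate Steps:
c(S) = 5/9 (c(S) = (⅑)*5 = 5/9)
t = -2
r(C) = 0 (r(C) = ((5/9)*(-2))*0 = -10/9*0 = 0)
(23984 - 5375) + (r(t) + 17)² = (23984 - 5375) + (0 + 17)² = 18609 + 17² = 18609 + 289 = 18898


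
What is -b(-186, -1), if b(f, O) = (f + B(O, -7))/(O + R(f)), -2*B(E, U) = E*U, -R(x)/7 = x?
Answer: 379/2602 ≈ 0.14566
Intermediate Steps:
R(x) = -7*x
B(E, U) = -E*U/2
b(f, O) = (f + 7*O/2)/(O - 7*f) (b(f, O) = (f - ½*O*(-7))/(O - 7*f) = (f + 7*O/2)/(O - 7*f))
-b(-186, -1) = -(-186 + (7/2)*(-1))/(-1 - 7*(-186)) = -(-186 - 7/2)/(-1 + 1302) = -(-379)/(1301*2) = -1*(-379/2602) = 379/2602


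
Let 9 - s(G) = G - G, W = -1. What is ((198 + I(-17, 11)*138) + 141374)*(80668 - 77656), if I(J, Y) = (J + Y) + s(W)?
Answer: 427661832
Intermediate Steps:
s(G) = 9 (s(G) = 9 - (G - G) = 9 - 1*0 = 9 + 0 = 9)
I(J, Y) = 9 + J + Y (I(J, Y) = (J + Y) + 9 = 9 + J + Y)
((198 + I(-17, 11)*138) + 141374)*(80668 - 77656) = ((198 + (9 - 17 + 11)*138) + 141374)*(80668 - 77656) = ((198 + 3*138) + 141374)*3012 = ((198 + 414) + 141374)*3012 = (612 + 141374)*3012 = 141986*3012 = 427661832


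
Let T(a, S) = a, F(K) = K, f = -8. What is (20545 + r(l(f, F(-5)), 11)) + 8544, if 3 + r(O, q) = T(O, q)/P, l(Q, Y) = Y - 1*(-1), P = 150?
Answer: 2181448/75 ≈ 29086.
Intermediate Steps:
l(Q, Y) = 1 + Y (l(Q, Y) = Y + 1 = 1 + Y)
r(O, q) = -3 + O/150
(20545 + r(l(f, F(-5)), 11)) + 8544 = (20545 + (-3 + (1 - 5)/150)) + 8544 = (20545 + (-3 + (1/150)*(-4))) + 8544 = (20545 + (-3 - 2/75)) + 8544 = (20545 - 227/75) + 8544 = 1540648/75 + 8544 = 2181448/75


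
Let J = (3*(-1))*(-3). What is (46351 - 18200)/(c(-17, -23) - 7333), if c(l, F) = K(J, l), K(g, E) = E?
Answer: -28151/7350 ≈ -3.8301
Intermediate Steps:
J = 9 (J = -3*(-3) = 9)
c(l, F) = l
(46351 - 18200)/(c(-17, -23) - 7333) = (46351 - 18200)/(-17 - 7333) = 28151/(-7350) = 28151*(-1/7350) = -28151/7350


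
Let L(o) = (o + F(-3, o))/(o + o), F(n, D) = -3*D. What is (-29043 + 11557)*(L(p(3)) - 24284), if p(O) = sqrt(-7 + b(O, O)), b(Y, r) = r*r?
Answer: 424647510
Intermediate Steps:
b(Y, r) = r**2
p(O) = sqrt(-7 + O**2)
L(o) = -1 (L(o) = (o - 3*o)/(o + o) = (-2*o)/((2*o)) = (-2*o)*(1/(2*o)) = -1)
(-29043 + 11557)*(L(p(3)) - 24284) = (-29043 + 11557)*(-1 - 24284) = -17486*(-24285) = 424647510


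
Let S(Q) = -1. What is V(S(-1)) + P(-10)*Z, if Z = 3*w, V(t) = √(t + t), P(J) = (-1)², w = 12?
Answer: 36 + I*√2 ≈ 36.0 + 1.4142*I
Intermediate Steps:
P(J) = 1
V(t) = √2*√t (V(t) = √(2*t) = √2*√t)
Z = 36 (Z = 3*12 = 36)
V(S(-1)) + P(-10)*Z = √2*√(-1) + 1*36 = √2*I + 36 = I*√2 + 36 = 36 + I*√2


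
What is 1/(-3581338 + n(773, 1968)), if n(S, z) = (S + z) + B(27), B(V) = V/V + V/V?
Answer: -1/3578595 ≈ -2.7944e-7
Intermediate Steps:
B(V) = 2 (B(V) = 1 + 1 = 2)
n(S, z) = 2 + S + z (n(S, z) = (S + z) + 2 = 2 + S + z)
1/(-3581338 + n(773, 1968)) = 1/(-3581338 + (2 + 773 + 1968)) = 1/(-3581338 + 2743) = 1/(-3578595) = -1/3578595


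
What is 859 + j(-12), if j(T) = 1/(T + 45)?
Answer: 28348/33 ≈ 859.03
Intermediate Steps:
j(T) = 1/(45 + T)
859 + j(-12) = 859 + 1/(45 - 12) = 859 + 1/33 = 28348/33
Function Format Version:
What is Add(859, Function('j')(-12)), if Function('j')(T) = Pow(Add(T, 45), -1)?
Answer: Rational(28348, 33) ≈ 859.03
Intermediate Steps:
Function('j')(T) = Pow(Add(45, T), -1)
Add(859, Function('j')(-12)) = Add(859, Pow(Add(45, -12), -1)) = Add(859, Pow(33, -1)) = Add(859, Rational(1, 33)) = Rational(28348, 33)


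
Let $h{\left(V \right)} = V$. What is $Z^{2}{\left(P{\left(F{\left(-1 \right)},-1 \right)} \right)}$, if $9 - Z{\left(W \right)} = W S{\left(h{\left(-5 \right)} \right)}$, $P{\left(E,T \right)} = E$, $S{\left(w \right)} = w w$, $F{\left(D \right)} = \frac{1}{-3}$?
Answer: $\frac{2704}{9} \approx 300.44$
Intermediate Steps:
$F{\left(D \right)} = - \frac{1}{3}$
$S{\left(w \right)} = w^{2}$
$Z{\left(W \right)} = 9 - 25 W$ ($Z{\left(W \right)} = 9 - W \left(-5\right)^{2} = 9 - W 25 = 9 - 25 W$)
$Z^{2}{\left(P{\left(F{\left(-1 \right)},-1 \right)} \right)} = \left(9 - - \frac{25}{3}\right)^{2} = \left(9 + \frac{25}{3}\right)^{2} = \left(\frac{52}{3}\right)^{2} = \frac{2704}{9}$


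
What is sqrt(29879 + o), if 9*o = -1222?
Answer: sqrt(267689)/3 ≈ 172.46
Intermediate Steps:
o = -1222/9 (o = (1/9)*(-1222) = -1222/9 ≈ -135.78)
sqrt(29879 + o) = sqrt(29879 - 1222/9) = sqrt(267689/9) = sqrt(267689)/3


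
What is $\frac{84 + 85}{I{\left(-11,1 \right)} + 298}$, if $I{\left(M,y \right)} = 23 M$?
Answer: $\frac{169}{45} \approx 3.7556$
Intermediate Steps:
$\frac{84 + 85}{I{\left(-11,1 \right)} + 298} = \frac{84 + 85}{23 \left(-11\right) + 298} = \frac{169}{-253 + 298} = \frac{169}{45}$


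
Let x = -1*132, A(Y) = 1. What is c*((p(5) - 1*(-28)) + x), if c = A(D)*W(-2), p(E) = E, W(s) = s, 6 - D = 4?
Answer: 198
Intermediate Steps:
D = 2 (D = 6 - 1*4 = 6 - 4 = 2)
x = -132
c = -2 (c = 1*(-2) = -2)
c*((p(5) - 1*(-28)) + x) = -2*((5 - 1*(-28)) - 132) = -2*((5 + 28) - 132) = -2*(33 - 132) = -2*(-99) = 198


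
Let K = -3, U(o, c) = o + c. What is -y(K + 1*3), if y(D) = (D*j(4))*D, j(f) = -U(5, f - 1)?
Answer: 0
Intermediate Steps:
U(o, c) = c + o
j(f) = -4 - f (j(f) = -((f - 1) + 5) = -((-1 + f) + 5) = -(4 + f) = -4 - f)
y(D) = -8*D**2 (y(D) = (D*(-4 - 1*4))*D = (D*(-4 - 4))*D = (D*(-8))*D = (-8*D)*D = -8*D**2)
-y(K + 1*3) = -(-8)*(-3 + 1*3)**2 = -(-8)*(-3 + 3)**2 = -(-8)*0**2 = -(-8)*0 = -1*0 = 0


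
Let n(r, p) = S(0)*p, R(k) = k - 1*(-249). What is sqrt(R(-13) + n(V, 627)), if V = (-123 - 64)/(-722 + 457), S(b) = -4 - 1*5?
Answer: I*sqrt(5407) ≈ 73.532*I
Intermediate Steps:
S(b) = -9 (S(b) = -4 - 5 = -9)
R(k) = 249 + k (R(k) = k + 249 = 249 + k)
V = 187/265 (V = -187/(-265) = -187*(-1/265) = 187/265 ≈ 0.70566)
n(r, p) = -9*p
sqrt(R(-13) + n(V, 627)) = sqrt((249 - 13) - 9*627) = sqrt(236 - 5643) = sqrt(-5407) = I*sqrt(5407)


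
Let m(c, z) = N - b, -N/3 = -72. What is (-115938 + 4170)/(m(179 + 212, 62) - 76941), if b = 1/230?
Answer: 25706640/17646751 ≈ 1.4567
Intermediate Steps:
b = 1/230 ≈ 0.0043478
N = 216 (N = -3*(-72) = 216)
m(c, z) = 49679/230 (m(c, z) = 216 - 1*1/230 = 216 - 1/230 = 49679/230)
(-115938 + 4170)/(m(179 + 212, 62) - 76941) = (-115938 + 4170)/(49679/230 - 76941) = -111768/(-17646751/230) = -111768*(-230/17646751) = 25706640/17646751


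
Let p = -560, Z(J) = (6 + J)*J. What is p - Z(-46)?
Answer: -2400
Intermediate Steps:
Z(J) = J*(6 + J)
p - Z(-46) = -560 - (-46)*(6 - 46) = -560 - (-46)*(-40) = -560 - 1*1840 = -560 - 1840 = -2400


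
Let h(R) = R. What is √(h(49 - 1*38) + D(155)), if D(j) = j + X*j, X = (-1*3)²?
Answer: √1561 ≈ 39.510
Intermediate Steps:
X = 9 (X = (-3)² = 9)
D(j) = 10*j (D(j) = j + 9*j = 10*j)
√(h(49 - 1*38) + D(155)) = √((49 - 1*38) + 10*155) = √((49 - 38) + 1550) = √(11 + 1550) = √1561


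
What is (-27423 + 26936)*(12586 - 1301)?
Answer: -5495795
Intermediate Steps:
(-27423 + 26936)*(12586 - 1301) = -487*11285 = -5495795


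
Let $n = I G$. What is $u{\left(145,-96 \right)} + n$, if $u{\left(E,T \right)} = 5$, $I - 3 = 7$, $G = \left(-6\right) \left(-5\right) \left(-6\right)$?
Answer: $-1795$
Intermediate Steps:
$G = -180$ ($G = 30 \left(-6\right) = -180$)
$I = 10$ ($I = 3 + 7 = 10$)
$n = -1800$ ($n = 10 \left(-180\right) = -1800$)
$u{\left(145,-96 \right)} + n = 5 - 1800 = -1795$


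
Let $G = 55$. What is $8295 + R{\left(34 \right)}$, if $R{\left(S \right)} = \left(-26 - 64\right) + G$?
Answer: $8260$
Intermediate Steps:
$R{\left(S \right)} = -35$ ($R{\left(S \right)} = \left(-26 - 64\right) + 55 = -90 + 55 = -35$)
$8295 + R{\left(34 \right)} = 8295 - 35 = 8260$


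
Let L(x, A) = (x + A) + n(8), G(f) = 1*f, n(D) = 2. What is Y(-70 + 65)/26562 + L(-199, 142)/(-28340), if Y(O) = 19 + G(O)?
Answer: 185767/75276708 ≈ 0.0024678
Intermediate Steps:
G(f) = f
L(x, A) = 2 + A + x (L(x, A) = (x + A) + 2 = (A + x) + 2 = 2 + A + x)
Y(O) = 19 + O
Y(-70 + 65)/26562 + L(-199, 142)/(-28340) = (19 + (-70 + 65))/26562 + (2 + 142 - 199)/(-28340) = (19 - 5)*(1/26562) - 55*(-1/28340) = 14*(1/26562) + 11/5668 = 7/13281 + 11/5668 = 185767/75276708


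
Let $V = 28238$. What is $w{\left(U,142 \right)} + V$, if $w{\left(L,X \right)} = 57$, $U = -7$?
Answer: $28295$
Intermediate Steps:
$w{\left(U,142 \right)} + V = 57 + 28238 = 28295$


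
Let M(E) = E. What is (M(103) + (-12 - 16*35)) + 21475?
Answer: 21006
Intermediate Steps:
(M(103) + (-12 - 16*35)) + 21475 = (103 + (-12 - 16*35)) + 21475 = (103 + (-12 - 560)) + 21475 = (103 - 572) + 21475 = -469 + 21475 = 21006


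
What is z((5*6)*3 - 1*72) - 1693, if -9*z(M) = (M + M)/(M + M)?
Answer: -15238/9 ≈ -1693.1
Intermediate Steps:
z(M) = -⅑ (z(M) = -(M + M)/(9*(M + M)) = -2*M/(9*(2*M)) = -2*M*1/(2*M)/9 = -⅑*1 = -⅑)
z((5*6)*3 - 1*72) - 1693 = -⅑ - 1693 = -15238/9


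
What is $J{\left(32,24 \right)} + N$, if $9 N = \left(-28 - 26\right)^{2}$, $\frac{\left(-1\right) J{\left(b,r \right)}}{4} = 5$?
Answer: $304$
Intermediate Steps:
$J{\left(b,r \right)} = -20$ ($J{\left(b,r \right)} = \left(-4\right) 5 = -20$)
$N = 324$ ($N = \frac{\left(-28 - 26\right)^{2}}{9} = \frac{\left(-54\right)^{2}}{9} = \frac{1}{9} \cdot 2916 = 324$)
$J{\left(32,24 \right)} + N = -20 + 324 = 304$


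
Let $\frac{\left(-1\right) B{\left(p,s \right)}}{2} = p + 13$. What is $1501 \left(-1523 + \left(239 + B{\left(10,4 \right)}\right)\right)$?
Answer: $-1996330$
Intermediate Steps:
$B{\left(p,s \right)} = -26 - 2 p$ ($B{\left(p,s \right)} = - 2 \left(p + 13\right) = - 2 \left(13 + p\right) = -26 - 2 p$)
$1501 \left(-1523 + \left(239 + B{\left(10,4 \right)}\right)\right) = 1501 \left(-1523 + \left(239 - 46\right)\right) = 1501 \left(-1523 + 193\right) = 1501 \left(-1330\right) = -1996330$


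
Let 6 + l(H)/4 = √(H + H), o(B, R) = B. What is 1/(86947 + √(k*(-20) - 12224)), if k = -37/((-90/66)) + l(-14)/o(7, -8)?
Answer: 21/(1825887 + 2*√105*√(-13333 - 24*I*√7)) ≈ 1.1501e-5 + 1.4906e-8*I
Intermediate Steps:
l(H) = -24 + 4*√2*√H (l(H) = -24 + 4*√(H + H) = -24 + 4*√(2*H) = -24 + 4*(√2*√H) = -24 + 4*√2*√H)
k = 2489/105 + 8*I*√7/7 (k = -37/((-90/66)) + (-24 + 4*√2*√(-14))/7 = -37/((-90*1/66)) + (-24 + 4*√2*(I*√14))*(⅐) = -37/(-15/11) + (-24 + 8*I*√7)*(⅐) = -37*(-11/15) + (-24/7 + 8*I*√7/7) = 407/15 + (-24/7 + 8*I*√7/7) = 2489/105 + 8*I*√7/7 ≈ 23.705 + 3.0237*I)
1/(86947 + √(k*(-20) - 12224)) = 1/(86947 + √((2489/105 + 8*I*√7/7)*(-20) - 12224)) = 1/(86947 + √((-9956/21 - 160*I*√7/7) - 12224)) = 1/(86947 + √(-266660/21 - 160*I*√7/7))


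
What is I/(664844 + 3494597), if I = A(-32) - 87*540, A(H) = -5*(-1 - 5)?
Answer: -46950/4159441 ≈ -0.011288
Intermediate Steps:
A(H) = 30 (A(H) = -5*(-6) = 30)
I = -46950 (I = 30 - 87*540 = 30 - 46980 = -46950)
I/(664844 + 3494597) = -46950/(664844 + 3494597) = -46950/4159441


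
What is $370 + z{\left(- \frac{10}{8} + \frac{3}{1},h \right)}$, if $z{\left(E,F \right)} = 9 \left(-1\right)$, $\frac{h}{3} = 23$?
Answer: $361$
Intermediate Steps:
$h = 69$ ($h = 3 \cdot 23 = 69$)
$z{\left(E,F \right)} = -9$
$370 + z{\left(- \frac{10}{8} + \frac{3}{1},h \right)} = 370 - 9 = 361$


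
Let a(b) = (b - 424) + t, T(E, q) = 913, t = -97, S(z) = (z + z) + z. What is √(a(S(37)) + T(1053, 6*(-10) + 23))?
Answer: √503 ≈ 22.428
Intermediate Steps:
S(z) = 3*z (S(z) = 2*z + z = 3*z)
a(b) = -521 + b (a(b) = (b - 424) - 97 = (-424 + b) - 97 = -521 + b)
√(a(S(37)) + T(1053, 6*(-10) + 23)) = √((-521 + 3*37) + 913) = √((-521 + 111) + 913) = √(-410 + 913) = √503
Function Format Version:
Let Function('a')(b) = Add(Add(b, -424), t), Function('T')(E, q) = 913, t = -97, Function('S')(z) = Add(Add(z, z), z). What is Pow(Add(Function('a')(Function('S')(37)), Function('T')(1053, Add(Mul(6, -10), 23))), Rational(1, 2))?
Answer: Pow(503, Rational(1, 2)) ≈ 22.428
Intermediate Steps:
Function('S')(z) = Mul(3, z) (Function('S')(z) = Add(Mul(2, z), z) = Mul(3, z))
Function('a')(b) = Add(-521, b) (Function('a')(b) = Add(Add(b, -424), -97) = Add(Add(-424, b), -97) = Add(-521, b))
Pow(Add(Function('a')(Function('S')(37)), Function('T')(1053, Add(Mul(6, -10), 23))), Rational(1, 2)) = Pow(Add(Add(-521, Mul(3, 37)), 913), Rational(1, 2)) = Pow(Add(Add(-521, 111), 913), Rational(1, 2)) = Pow(Add(-410, 913), Rational(1, 2)) = Pow(503, Rational(1, 2))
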